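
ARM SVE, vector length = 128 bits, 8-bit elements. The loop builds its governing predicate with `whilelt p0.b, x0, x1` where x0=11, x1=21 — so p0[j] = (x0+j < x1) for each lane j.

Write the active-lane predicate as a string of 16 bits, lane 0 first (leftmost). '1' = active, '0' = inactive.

predicate = 1111111111000000

lane count: 128 div 8 = 16
whilelt: lane j active iff 11+j < 21 → j < 10 → 10 active
bits (lane 0 leftmost): 1111111111000000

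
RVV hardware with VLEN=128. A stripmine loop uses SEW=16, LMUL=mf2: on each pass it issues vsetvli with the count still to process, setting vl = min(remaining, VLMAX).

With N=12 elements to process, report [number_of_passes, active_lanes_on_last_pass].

[iterations, last_vl] = [3, 4]

lanes per group: 128·1/2/16 = 4
iterations = ceil(12/4) = 3; final-pass vl = 4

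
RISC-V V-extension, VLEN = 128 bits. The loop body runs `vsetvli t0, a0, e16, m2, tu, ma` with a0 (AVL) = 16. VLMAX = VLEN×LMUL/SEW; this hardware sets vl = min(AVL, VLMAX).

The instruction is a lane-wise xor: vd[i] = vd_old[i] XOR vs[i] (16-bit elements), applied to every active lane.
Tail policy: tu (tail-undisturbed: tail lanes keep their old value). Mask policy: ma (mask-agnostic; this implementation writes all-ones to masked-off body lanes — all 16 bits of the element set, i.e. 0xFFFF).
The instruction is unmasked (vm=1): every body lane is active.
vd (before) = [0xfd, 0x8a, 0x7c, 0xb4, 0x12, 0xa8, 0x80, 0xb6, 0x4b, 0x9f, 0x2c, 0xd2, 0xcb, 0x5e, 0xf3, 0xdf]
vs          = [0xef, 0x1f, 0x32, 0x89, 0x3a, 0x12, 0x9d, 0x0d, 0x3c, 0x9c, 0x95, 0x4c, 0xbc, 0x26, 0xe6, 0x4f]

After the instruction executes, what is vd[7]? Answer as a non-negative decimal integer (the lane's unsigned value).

vd[7] = 187

VLMAX = VLEN×LMUL/SEW = 128×2/16 = 16
vl ← min(16, 16) = 16
vd[0] xor(0xfd,0xef) -> 0x12
vd[1] xor(0x8a,0x1f) -> 0x95
vd[2] xor(0x7c,0x32) -> 0x4e
vd[3] xor(0xb4,0x89) -> 0x3d
vd[4] xor(0x12,0x3a) -> 0x28
vd[5] xor(0xa8,0x12) -> 0xba
vd[6] xor(0x80,0x9d) -> 0x1d
vd[7] xor(0xb6,0x0d) -> 0xbb
vd[8] xor(0x4b,0x3c) -> 0x77
vd[9] xor(0x9f,0x9c) -> 0x03
vd[10] xor(0x2c,0x95) -> 0xb9
vd[11] xor(0xd2,0x4c) -> 0x9e
vd[12] xor(0xcb,0xbc) -> 0x77
vd[13] xor(0x5e,0x26) -> 0x78
vd[14] xor(0xf3,0xe6) -> 0x15
vd[15] xor(0xdf,0x4f) -> 0x90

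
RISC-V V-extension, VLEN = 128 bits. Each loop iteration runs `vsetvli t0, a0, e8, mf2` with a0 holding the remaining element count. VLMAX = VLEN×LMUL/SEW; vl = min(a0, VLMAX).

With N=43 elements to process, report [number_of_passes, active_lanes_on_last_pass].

[iterations, last_vl] = [6, 3]

lanes per group: 128·1/2/8 = 8
N=43: ⌈43/8⌉ = 6 iters; last vl = 43 − 5×8 = 3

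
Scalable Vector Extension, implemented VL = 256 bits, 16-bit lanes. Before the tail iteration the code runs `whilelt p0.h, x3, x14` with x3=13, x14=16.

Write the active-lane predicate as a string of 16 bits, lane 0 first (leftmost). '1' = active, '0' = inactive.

register lanes = 256/16 = 16
active while 13+j < 16, i.e. j ∈ [0,3) capped at 16 ⇒ 3
bits (lane 0 leftmost): 1110000000000000

predicate = 1110000000000000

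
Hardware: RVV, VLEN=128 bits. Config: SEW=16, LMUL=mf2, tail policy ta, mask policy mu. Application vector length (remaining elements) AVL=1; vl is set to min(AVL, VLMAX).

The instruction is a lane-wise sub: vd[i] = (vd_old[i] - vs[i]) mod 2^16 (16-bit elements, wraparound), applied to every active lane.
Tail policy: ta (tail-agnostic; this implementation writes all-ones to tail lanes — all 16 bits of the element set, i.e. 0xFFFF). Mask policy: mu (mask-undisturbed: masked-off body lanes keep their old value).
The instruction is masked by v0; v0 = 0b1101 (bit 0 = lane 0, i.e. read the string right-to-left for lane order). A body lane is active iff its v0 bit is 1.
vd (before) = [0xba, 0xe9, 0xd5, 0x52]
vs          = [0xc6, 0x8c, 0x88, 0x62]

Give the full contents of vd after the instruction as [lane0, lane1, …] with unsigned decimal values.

VLMAX = (128 × 1/2) / 16 = 4 lanes
AVL=1 ≤ VLMAX=4, so vl = 1
vd[0] sub(0xba,0xc6) -> 0xfff4
vd[1] tail/ones -> 0xffff
vd[2] tail/ones -> 0xffff
vd[3] tail/ones -> 0xffff

vd = [65524, 65535, 65535, 65535]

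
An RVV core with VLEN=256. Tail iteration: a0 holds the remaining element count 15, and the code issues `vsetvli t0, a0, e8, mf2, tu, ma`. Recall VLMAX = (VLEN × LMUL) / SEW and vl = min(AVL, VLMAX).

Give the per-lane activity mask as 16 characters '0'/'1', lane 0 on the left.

predicate = 1111111111111110

VLMAX = (256 × 1/2) / 8 = 16 lanes
vl = min(AVL, VLMAX) = min(15, 16) = 15
bits (lane 0 leftmost): 1111111111111110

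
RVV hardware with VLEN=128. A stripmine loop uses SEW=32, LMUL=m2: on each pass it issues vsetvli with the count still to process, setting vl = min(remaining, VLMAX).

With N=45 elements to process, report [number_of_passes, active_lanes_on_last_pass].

VLMAX = (128 × 2) / 32 = 8 lanes
N=45: ⌈45/8⌉ = 6 iters; last vl = 45 − 5×8 = 5

[iterations, last_vl] = [6, 5]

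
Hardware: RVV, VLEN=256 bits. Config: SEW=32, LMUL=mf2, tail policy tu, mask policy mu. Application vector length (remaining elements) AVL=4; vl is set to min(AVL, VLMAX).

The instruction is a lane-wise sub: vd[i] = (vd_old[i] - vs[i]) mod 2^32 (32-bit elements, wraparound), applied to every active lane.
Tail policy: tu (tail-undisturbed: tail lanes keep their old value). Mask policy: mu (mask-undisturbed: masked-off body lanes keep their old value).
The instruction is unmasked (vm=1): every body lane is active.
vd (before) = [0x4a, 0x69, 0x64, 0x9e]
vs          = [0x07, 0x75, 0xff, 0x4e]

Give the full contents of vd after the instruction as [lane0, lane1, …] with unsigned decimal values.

lanes per group: 256·1/2/32 = 4
vl ← min(4, 4) = 4
  i=0: sub(0x4a,0x07) → 67
  i=1: sub(0x69,0x75) → 4294967284
  i=2: sub(0x64,0xff) → 4294967141
  i=3: sub(0x9e,0x4e) → 80

vd = [67, 4294967284, 4294967141, 80]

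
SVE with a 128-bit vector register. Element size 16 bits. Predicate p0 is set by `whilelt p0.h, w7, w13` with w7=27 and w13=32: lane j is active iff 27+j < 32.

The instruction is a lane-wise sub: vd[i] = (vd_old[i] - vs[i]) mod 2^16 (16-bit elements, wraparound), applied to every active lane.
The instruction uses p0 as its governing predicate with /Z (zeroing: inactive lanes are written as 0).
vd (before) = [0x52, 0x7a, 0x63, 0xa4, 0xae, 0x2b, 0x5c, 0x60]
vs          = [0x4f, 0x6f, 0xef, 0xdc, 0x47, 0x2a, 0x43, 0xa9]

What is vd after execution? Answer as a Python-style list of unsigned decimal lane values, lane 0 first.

vd = [3, 11, 65396, 65480, 103, 0, 0, 0]

lane count: 128 div 16 = 8
active while 27+j < 32, i.e. j ∈ [0,5) capped at 8 ⇒ 5
[0] sub(0x52,0x4f) = 0x03
[1] sub(0x7a,0x6f) = 0x0b
[2] sub(0x63,0xef) = 0xff74
[3] sub(0xa4,0xdc) = 0xffc8
[4] sub(0xae,0x47) = 0x67
[5] tail/zero = 0x00
[6] tail/zero = 0x00
[7] tail/zero = 0x00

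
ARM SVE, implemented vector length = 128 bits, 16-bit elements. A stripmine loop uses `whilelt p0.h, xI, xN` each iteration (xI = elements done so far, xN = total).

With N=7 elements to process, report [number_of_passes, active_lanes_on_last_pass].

[iterations, last_vl] = [1, 7]

128-bit reg / 16-bit elem → 8 lanes
N=7: ⌈7/8⌉ = 1 iters; last vl = 7 − 0×8 = 7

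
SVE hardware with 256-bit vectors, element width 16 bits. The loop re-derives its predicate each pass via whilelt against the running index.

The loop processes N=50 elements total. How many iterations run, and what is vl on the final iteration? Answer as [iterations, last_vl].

[iterations, last_vl] = [4, 2]

register lanes = 256/16 = 16
iterations = ceil(50/16) = 4; final-pass vl = 2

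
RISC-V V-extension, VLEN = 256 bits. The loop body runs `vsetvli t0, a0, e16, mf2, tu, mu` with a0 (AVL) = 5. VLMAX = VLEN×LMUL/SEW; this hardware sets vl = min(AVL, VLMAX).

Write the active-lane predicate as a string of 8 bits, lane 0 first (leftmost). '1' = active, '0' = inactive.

predicate = 11111000

VLMAX = VLEN×LMUL/SEW = 256×1/2/16 = 8
vl ← min(5, 8) = 5
bits (lane 0 leftmost): 11111000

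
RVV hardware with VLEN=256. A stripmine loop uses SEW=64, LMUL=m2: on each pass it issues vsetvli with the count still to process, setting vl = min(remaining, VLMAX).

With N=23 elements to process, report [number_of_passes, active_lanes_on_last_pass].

[iterations, last_vl] = [3, 7]

VLMAX = (256 × 2) / 64 = 8 lanes
N=23: ⌈23/8⌉ = 3 iters; last vl = 23 − 2×8 = 7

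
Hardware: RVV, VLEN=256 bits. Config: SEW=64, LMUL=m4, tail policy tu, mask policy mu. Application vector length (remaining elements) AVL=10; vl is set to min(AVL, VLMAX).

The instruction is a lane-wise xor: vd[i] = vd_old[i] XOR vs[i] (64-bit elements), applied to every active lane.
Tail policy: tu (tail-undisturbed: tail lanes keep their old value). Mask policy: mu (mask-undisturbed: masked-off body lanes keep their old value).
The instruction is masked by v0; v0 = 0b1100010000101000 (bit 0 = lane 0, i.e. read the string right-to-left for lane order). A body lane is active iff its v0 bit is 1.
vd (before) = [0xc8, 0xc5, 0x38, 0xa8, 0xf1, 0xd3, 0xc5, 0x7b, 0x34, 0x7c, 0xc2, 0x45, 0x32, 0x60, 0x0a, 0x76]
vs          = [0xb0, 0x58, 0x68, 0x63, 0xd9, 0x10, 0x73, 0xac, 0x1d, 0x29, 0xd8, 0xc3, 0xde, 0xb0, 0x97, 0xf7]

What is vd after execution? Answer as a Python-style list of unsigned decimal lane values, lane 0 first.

vd = [200, 197, 56, 203, 241, 195, 197, 123, 52, 124, 194, 69, 50, 96, 10, 118]

VLMAX = (256 × 4) / 64 = 16 lanes
AVL=10 ≤ VLMAX=16, so vl = 10
lane  0: mask-off/keep ⇒ 0xc8
lane  1: mask-off/keep ⇒ 0xc5
lane  2: mask-off/keep ⇒ 0x38
lane  3: xor(0xa8,0x63) ⇒ 0xcb
lane  4: mask-off/keep ⇒ 0xf1
lane  5: xor(0xd3,0x10) ⇒ 0xc3
lane  6: mask-off/keep ⇒ 0xc5
lane  7: mask-off/keep ⇒ 0x7b
lane  8: mask-off/keep ⇒ 0x34
lane  9: mask-off/keep ⇒ 0x7c
lane 10: tail/keep ⇒ 0xc2
lane 11: tail/keep ⇒ 0x45
lane 12: tail/keep ⇒ 0x32
lane 13: tail/keep ⇒ 0x60
lane 14: tail/keep ⇒ 0x0a
lane 15: tail/keep ⇒ 0x76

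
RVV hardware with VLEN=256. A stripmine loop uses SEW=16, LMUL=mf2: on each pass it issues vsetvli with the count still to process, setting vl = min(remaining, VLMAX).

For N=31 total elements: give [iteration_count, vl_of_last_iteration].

[iterations, last_vl] = [4, 7]

VLMAX = (256 × 1/2) / 16 = 8 lanes
iterations = ceil(31/8) = 4; final-pass vl = 7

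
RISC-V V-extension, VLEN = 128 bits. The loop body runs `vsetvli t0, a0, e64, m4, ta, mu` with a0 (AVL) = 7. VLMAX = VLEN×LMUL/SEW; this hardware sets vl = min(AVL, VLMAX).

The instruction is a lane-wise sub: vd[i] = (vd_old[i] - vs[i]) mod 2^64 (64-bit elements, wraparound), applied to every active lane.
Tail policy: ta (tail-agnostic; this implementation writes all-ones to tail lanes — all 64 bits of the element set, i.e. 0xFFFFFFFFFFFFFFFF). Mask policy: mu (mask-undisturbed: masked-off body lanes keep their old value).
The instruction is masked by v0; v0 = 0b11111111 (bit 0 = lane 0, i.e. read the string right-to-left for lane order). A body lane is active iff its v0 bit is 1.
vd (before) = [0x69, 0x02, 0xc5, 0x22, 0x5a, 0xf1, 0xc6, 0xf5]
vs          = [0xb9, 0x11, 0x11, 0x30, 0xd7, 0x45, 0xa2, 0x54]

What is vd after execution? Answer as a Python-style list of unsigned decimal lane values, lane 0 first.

vd = [18446744073709551536, 18446744073709551601, 180, 18446744073709551602, 18446744073709551491, 172, 36, 18446744073709551615]

VLMAX = (128 × 4) / 64 = 8 lanes
vl ← min(7, 8) = 7
  i=0: sub(0x69,0xb9) → 18446744073709551536
  i=1: sub(0x02,0x11) → 18446744073709551601
  i=2: sub(0xc5,0x11) → 180
  i=3: sub(0x22,0x30) → 18446744073709551602
  i=4: sub(0x5a,0xd7) → 18446744073709551491
  i=5: sub(0xf1,0x45) → 172
  i=6: sub(0xc6,0xa2) → 36
  i=7: tail/ones → 18446744073709551615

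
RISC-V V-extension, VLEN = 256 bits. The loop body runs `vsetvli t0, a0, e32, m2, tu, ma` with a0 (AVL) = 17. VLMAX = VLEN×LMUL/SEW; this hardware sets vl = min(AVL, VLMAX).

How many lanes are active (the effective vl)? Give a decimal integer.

VLMAX = (256 × 2) / 32 = 16 lanes
vl = min(AVL, VLMAX) = min(17, 16) = 16

vl = 16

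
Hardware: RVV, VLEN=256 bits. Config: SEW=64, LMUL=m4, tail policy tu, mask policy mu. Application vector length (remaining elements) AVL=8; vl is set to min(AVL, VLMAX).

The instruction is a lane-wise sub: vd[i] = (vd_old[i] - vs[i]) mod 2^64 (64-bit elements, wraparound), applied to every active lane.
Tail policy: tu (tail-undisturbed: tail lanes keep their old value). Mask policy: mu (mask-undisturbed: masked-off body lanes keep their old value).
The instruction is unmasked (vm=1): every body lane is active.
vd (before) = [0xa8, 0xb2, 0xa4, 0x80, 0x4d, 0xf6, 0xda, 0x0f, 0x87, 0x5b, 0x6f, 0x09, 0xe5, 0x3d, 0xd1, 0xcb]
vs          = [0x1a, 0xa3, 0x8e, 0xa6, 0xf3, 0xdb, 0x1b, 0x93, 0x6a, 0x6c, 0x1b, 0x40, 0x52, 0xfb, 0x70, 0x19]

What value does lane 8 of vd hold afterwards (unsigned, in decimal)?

lanes per group: 256·4/64 = 16
vl ← min(8, 16) = 8
[0] sub(0xa8,0x1a) = 0x8e
[1] sub(0xb2,0xa3) = 0x0f
[2] sub(0xa4,0x8e) = 0x16
[3] sub(0x80,0xa6) = 0xffffffffffffffda
[4] sub(0x4d,0xf3) = 0xffffffffffffff5a
[5] sub(0xf6,0xdb) = 0x1b
[6] sub(0xda,0x1b) = 0xbf
[7] sub(0x0f,0x93) = 0xffffffffffffff7c
[8] tail/keep = 0x87
[9] tail/keep = 0x5b
[10] tail/keep = 0x6f
[11] tail/keep = 0x09
[12] tail/keep = 0xe5
[13] tail/keep = 0x3d
[14] tail/keep = 0xd1
[15] tail/keep = 0xcb

vd[8] = 135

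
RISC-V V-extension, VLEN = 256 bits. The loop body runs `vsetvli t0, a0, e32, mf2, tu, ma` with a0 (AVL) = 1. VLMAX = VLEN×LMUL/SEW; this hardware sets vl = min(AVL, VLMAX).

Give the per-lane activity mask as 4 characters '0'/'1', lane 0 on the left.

predicate = 1000

VLMAX = VLEN×LMUL/SEW = 256×1/2/32 = 4
vl = min(AVL, VLMAX) = min(1, 4) = 1
bits (lane 0 leftmost): 1000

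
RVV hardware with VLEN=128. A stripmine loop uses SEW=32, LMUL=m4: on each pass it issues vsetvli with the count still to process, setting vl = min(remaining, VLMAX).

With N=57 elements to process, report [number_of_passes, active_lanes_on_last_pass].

[iterations, last_vl] = [4, 9]

VLMAX = (128 × 4) / 32 = 16 lanes
iterations = ceil(57/16) = 4; final-pass vl = 9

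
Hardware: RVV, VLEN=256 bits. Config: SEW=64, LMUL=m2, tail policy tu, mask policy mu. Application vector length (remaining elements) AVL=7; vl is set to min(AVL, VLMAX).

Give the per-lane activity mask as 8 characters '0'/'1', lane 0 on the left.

lanes per group: 256·2/64 = 8
AVL=7 ≤ VLMAX=8, so vl = 7
bits (lane 0 leftmost): 11111110

predicate = 11111110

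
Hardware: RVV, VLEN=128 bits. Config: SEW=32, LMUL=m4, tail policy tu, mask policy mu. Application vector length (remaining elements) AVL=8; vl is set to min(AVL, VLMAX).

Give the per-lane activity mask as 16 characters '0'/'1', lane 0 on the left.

VLMAX = (128 × 4) / 32 = 16 lanes
AVL=8 ≤ VLMAX=16, so vl = 8
bits (lane 0 leftmost): 1111111100000000

predicate = 1111111100000000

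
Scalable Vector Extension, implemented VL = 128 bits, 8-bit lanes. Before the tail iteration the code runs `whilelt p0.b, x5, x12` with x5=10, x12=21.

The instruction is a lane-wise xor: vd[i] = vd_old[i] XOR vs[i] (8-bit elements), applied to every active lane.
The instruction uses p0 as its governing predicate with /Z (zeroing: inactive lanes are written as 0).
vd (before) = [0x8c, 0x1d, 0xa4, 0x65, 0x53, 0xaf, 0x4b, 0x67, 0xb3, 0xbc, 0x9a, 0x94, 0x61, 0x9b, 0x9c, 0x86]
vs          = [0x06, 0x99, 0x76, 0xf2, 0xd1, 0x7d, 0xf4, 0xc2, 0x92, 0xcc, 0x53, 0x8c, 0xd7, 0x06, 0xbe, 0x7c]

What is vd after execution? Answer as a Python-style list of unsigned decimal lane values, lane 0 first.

128-bit reg / 8-bit elem → 16 lanes
active while 10+j < 21, i.e. j ∈ [0,11) capped at 16 ⇒ 11
[0] xor(0x8c,0x06) = 0x8a
[1] xor(0x1d,0x99) = 0x84
[2] xor(0xa4,0x76) = 0xd2
[3] xor(0x65,0xf2) = 0x97
[4] xor(0x53,0xd1) = 0x82
[5] xor(0xaf,0x7d) = 0xd2
[6] xor(0x4b,0xf4) = 0xbf
[7] xor(0x67,0xc2) = 0xa5
[8] xor(0xb3,0x92) = 0x21
[9] xor(0xbc,0xcc) = 0x70
[10] xor(0x9a,0x53) = 0xc9
[11] tail/zero = 0x00
[12] tail/zero = 0x00
[13] tail/zero = 0x00
[14] tail/zero = 0x00
[15] tail/zero = 0x00

vd = [138, 132, 210, 151, 130, 210, 191, 165, 33, 112, 201, 0, 0, 0, 0, 0]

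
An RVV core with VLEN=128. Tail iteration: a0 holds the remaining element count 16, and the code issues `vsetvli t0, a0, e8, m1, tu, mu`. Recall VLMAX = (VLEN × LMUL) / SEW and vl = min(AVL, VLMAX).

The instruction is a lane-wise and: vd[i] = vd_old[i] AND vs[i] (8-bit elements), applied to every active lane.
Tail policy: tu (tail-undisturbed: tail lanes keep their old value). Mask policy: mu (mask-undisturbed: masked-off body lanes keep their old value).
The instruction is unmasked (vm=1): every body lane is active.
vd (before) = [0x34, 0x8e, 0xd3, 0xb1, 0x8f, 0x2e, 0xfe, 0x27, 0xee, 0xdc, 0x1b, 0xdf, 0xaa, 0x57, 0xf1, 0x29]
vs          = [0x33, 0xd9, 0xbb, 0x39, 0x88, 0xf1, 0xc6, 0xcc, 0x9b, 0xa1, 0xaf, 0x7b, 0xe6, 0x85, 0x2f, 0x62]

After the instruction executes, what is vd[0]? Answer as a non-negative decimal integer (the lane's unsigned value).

VLMAX = VLEN×LMUL/SEW = 128×1/8 = 16
vl = min(AVL, VLMAX) = min(16, 16) = 16
[0] and(0x34,0x33) = 0x30
[1] and(0x8e,0xd9) = 0x88
[2] and(0xd3,0xbb) = 0x93
[3] and(0xb1,0x39) = 0x31
[4] and(0x8f,0x88) = 0x88
[5] and(0x2e,0xf1) = 0x20
[6] and(0xfe,0xc6) = 0xc6
[7] and(0x27,0xcc) = 0x04
[8] and(0xee,0x9b) = 0x8a
[9] and(0xdc,0xa1) = 0x80
[10] and(0x1b,0xaf) = 0x0b
[11] and(0xdf,0x7b) = 0x5b
[12] and(0xaa,0xe6) = 0xa2
[13] and(0x57,0x85) = 0x05
[14] and(0xf1,0x2f) = 0x21
[15] and(0x29,0x62) = 0x20

vd[0] = 48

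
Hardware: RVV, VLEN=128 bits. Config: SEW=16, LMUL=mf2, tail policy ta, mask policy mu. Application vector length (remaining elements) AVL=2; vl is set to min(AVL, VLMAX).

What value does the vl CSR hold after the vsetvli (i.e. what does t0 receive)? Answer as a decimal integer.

lanes per group: 128·1/2/16 = 4
vl = min(AVL, VLMAX) = min(2, 4) = 2

vl = 2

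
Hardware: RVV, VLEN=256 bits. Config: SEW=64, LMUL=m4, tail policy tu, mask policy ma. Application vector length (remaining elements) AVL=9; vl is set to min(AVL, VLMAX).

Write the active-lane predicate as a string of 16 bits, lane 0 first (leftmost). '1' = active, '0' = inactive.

predicate = 1111111110000000

VLMAX = VLEN×LMUL/SEW = 256×4/64 = 16
AVL=9 ≤ VLMAX=16, so vl = 9
bits (lane 0 leftmost): 1111111110000000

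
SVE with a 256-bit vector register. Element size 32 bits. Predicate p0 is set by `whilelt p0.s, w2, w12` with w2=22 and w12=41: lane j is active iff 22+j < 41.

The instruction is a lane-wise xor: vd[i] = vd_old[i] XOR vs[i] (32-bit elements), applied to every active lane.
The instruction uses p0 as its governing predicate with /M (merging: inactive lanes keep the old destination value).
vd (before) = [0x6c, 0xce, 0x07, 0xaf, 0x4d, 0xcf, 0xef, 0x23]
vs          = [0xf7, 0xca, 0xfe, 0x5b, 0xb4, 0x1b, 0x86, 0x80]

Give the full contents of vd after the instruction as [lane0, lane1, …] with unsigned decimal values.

vd = [155, 4, 249, 244, 249, 212, 105, 163]

256-bit reg / 32-bit elem → 8 lanes
p0[j] = (22+j < 41); true for j=0..7 → 8 lanes set
  i=0: xor(0x6c,0xf7) → 155
  i=1: xor(0xce,0xca) → 4
  i=2: xor(0x07,0xfe) → 249
  i=3: xor(0xaf,0x5b) → 244
  i=4: xor(0x4d,0xb4) → 249
  i=5: xor(0xcf,0x1b) → 212
  i=6: xor(0xef,0x86) → 105
  i=7: xor(0x23,0x80) → 163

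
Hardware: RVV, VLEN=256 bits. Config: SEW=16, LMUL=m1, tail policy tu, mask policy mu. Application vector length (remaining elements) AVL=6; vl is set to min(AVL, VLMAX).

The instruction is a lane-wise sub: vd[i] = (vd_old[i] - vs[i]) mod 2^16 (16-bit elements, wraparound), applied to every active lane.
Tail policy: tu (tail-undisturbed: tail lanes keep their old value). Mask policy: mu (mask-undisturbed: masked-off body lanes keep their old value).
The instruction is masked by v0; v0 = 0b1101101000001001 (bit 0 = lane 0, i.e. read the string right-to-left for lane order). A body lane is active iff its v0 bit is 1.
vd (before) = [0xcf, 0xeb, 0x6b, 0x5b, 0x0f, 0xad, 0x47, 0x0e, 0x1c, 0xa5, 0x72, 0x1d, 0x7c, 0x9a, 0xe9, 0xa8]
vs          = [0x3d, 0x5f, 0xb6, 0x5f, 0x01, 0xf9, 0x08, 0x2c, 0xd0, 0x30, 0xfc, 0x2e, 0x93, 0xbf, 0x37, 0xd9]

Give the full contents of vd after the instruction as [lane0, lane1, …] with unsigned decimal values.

VLMAX = VLEN×LMUL/SEW = 256×1/16 = 16
vl ← min(6, 16) = 6
[0] sub(0xcf,0x3d) = 0x92
[1] mask-off/keep = 0xeb
[2] mask-off/keep = 0x6b
[3] sub(0x5b,0x5f) = 0xfffc
[4] mask-off/keep = 0x0f
[5] mask-off/keep = 0xad
[6] tail/keep = 0x47
[7] tail/keep = 0x0e
[8] tail/keep = 0x1c
[9] tail/keep = 0xa5
[10] tail/keep = 0x72
[11] tail/keep = 0x1d
[12] tail/keep = 0x7c
[13] tail/keep = 0x9a
[14] tail/keep = 0xe9
[15] tail/keep = 0xa8

vd = [146, 235, 107, 65532, 15, 173, 71, 14, 28, 165, 114, 29, 124, 154, 233, 168]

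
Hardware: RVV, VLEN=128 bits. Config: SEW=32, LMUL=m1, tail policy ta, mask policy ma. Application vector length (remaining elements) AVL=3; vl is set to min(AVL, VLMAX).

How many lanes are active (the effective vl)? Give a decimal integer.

lanes per group: 128·1/32 = 4
AVL=3 ≤ VLMAX=4, so vl = 3

vl = 3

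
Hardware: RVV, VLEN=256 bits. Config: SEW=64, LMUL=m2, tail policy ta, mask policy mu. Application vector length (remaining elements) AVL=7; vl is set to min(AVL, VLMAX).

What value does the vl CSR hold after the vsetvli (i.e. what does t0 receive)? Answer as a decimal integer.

VLMAX = (256 × 2) / 64 = 8 lanes
vl ← min(7, 8) = 7

vl = 7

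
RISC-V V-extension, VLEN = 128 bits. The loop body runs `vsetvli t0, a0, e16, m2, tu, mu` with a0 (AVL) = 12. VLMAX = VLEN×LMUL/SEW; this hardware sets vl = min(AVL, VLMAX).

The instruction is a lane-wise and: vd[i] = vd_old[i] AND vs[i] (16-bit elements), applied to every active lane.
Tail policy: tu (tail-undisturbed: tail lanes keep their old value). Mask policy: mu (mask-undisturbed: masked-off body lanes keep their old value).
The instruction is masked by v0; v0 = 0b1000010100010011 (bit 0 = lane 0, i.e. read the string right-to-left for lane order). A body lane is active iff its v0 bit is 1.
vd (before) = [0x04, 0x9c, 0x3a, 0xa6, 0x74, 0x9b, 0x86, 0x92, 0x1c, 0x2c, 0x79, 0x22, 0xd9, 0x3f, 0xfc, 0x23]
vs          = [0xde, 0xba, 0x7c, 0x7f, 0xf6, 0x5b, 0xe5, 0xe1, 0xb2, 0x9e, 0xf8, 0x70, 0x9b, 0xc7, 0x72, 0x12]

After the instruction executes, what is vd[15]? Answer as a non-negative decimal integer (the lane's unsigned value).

lanes per group: 128·2/16 = 16
vl ← min(12, 16) = 12
  i=0: and(0x04,0xde) → 4
  i=1: and(0x9c,0xba) → 152
  i=2: mask-off/keep → 58
  i=3: mask-off/keep → 166
  i=4: and(0x74,0xf6) → 116
  i=5: mask-off/keep → 155
  i=6: mask-off/keep → 134
  i=7: mask-off/keep → 146
  i=8: and(0x1c,0xb2) → 16
  i=9: mask-off/keep → 44
  i=10: and(0x79,0xf8) → 120
  i=11: mask-off/keep → 34
  i=12: tail/keep → 217
  i=13: tail/keep → 63
  i=14: tail/keep → 252
  i=15: tail/keep → 35

vd[15] = 35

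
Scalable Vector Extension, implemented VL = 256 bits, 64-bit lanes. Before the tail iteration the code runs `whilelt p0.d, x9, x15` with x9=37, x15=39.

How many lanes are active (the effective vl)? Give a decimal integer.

register lanes = 256/64 = 4
active while 37+j < 39, i.e. j ∈ [0,2) capped at 4 ⇒ 2

vl = 2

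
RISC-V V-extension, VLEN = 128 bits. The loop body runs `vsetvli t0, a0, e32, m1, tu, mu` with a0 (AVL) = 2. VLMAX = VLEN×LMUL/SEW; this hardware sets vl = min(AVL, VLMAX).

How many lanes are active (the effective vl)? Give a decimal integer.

VLMAX = (128 × 1) / 32 = 4 lanes
AVL=2 ≤ VLMAX=4, so vl = 2

vl = 2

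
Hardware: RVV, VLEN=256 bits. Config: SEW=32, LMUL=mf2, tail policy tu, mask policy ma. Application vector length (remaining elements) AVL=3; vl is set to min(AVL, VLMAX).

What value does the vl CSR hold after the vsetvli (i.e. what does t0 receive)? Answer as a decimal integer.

vl = 3

VLMAX = (256 × 1/2) / 32 = 4 lanes
AVL=3 ≤ VLMAX=4, so vl = 3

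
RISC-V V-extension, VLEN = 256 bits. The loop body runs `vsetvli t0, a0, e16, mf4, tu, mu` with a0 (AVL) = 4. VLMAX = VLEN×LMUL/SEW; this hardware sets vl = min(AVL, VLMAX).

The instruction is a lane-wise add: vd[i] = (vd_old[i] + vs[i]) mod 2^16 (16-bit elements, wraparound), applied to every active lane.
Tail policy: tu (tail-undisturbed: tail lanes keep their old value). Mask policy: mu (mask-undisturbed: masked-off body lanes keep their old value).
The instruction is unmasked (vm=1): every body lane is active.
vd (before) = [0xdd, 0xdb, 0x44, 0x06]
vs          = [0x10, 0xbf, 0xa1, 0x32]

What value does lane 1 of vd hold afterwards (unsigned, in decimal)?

vd[1] = 410

VLMAX = VLEN×LMUL/SEW = 256×1/4/16 = 4
vl ← min(4, 4) = 4
vd[0] add(0xdd,0x10) -> 0xed
vd[1] add(0xdb,0xbf) -> 0x19a
vd[2] add(0x44,0xa1) -> 0xe5
vd[3] add(0x06,0x32) -> 0x38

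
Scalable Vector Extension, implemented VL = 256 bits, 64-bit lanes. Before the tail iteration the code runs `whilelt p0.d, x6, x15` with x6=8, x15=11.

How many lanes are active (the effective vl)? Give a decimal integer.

vl = 3

256-bit reg / 64-bit elem → 4 lanes
active while 8+j < 11, i.e. j ∈ [0,3) capped at 4 ⇒ 3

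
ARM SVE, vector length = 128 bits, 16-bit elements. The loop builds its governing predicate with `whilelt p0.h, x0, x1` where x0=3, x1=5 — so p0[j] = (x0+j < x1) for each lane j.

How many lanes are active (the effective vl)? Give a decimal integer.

vl = 2

register lanes = 128/16 = 8
whilelt: lane j active iff 3+j < 5 → j < 2 → 2 active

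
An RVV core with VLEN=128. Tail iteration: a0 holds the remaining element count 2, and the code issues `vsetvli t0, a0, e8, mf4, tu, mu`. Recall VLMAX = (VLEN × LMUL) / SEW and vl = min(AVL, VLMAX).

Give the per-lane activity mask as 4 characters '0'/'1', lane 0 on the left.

VLMAX = (128 × 1/4) / 8 = 4 lanes
AVL=2 ≤ VLMAX=4, so vl = 2
bits (lane 0 leftmost): 1100

predicate = 1100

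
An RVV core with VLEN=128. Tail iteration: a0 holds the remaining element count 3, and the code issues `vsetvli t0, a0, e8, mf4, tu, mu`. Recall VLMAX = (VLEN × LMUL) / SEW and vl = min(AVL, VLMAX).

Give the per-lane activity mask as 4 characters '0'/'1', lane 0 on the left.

VLMAX = (128 × 1/4) / 8 = 4 lanes
vl = min(AVL, VLMAX) = min(3, 4) = 3
bits (lane 0 leftmost): 1110

predicate = 1110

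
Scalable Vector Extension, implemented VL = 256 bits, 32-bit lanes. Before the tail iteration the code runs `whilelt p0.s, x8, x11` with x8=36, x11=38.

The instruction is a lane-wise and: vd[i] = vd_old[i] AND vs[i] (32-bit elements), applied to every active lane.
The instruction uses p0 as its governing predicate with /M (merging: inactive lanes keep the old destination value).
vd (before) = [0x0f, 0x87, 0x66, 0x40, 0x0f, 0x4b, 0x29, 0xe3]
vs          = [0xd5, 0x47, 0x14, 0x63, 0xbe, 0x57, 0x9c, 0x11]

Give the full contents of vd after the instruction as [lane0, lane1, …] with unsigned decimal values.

vd = [5, 7, 102, 64, 15, 75, 41, 227]

register lanes = 256/32 = 8
whilelt: lane j active iff 36+j < 38 → j < 2 → 2 active
[0] and(0x0f,0xd5) = 0x05
[1] and(0x87,0x47) = 0x07
[2] tail/keep = 0x66
[3] tail/keep = 0x40
[4] tail/keep = 0x0f
[5] tail/keep = 0x4b
[6] tail/keep = 0x29
[7] tail/keep = 0xe3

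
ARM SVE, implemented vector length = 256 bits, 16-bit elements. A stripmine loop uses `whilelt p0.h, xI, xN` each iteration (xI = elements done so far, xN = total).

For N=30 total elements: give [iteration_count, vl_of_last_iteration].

[iterations, last_vl] = [2, 14]

register lanes = 256/16 = 16
iterations = ceil(30/16) = 2; final-pass vl = 14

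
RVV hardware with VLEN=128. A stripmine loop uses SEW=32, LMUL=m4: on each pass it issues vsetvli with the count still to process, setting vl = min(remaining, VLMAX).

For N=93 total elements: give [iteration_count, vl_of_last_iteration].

[iterations, last_vl] = [6, 13]

lanes per group: 128·4/32 = 16
93 elements at 16/iter → 6 passes, remainder 13 on the last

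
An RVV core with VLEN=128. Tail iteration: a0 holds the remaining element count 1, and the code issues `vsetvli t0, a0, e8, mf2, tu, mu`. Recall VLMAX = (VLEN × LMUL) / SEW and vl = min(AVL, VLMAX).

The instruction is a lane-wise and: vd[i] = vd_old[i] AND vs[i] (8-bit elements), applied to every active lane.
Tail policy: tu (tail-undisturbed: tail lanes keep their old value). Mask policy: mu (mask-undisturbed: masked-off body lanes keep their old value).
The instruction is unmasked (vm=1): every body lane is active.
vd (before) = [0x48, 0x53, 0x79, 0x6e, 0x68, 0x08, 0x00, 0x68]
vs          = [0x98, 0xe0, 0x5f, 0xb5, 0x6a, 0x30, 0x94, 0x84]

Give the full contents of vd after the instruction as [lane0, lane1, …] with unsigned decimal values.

VLMAX = VLEN×LMUL/SEW = 128×1/2/8 = 8
AVL=1 ≤ VLMAX=8, so vl = 1
  i=0: and(0x48,0x98) → 8
  i=1: tail/keep → 83
  i=2: tail/keep → 121
  i=3: tail/keep → 110
  i=4: tail/keep → 104
  i=5: tail/keep → 8
  i=6: tail/keep → 0
  i=7: tail/keep → 104

vd = [8, 83, 121, 110, 104, 8, 0, 104]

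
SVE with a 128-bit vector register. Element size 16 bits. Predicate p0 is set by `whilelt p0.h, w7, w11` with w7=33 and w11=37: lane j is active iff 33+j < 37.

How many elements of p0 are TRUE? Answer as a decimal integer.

vl = 4

128-bit reg / 16-bit elem → 8 lanes
whilelt: lane j active iff 33+j < 37 → j < 4 → 4 active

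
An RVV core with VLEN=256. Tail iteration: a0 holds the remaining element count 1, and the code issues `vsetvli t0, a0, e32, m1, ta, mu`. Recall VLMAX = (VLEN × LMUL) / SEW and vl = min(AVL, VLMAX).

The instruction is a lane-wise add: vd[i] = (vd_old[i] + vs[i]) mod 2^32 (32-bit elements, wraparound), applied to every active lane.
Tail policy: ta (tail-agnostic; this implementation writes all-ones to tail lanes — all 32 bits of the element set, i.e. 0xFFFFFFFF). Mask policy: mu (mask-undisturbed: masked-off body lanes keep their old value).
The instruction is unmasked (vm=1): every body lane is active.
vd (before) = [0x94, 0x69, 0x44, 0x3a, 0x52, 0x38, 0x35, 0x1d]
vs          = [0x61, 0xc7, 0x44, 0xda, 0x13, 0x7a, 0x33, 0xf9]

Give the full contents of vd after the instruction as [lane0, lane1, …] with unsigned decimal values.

VLMAX = VLEN×LMUL/SEW = 256×1/32 = 8
AVL=1 ≤ VLMAX=8, so vl = 1
[0] add(0x94,0x61) = 0xf5
[1] tail/ones = 0xffffffff
[2] tail/ones = 0xffffffff
[3] tail/ones = 0xffffffff
[4] tail/ones = 0xffffffff
[5] tail/ones = 0xffffffff
[6] tail/ones = 0xffffffff
[7] tail/ones = 0xffffffff

vd = [245, 4294967295, 4294967295, 4294967295, 4294967295, 4294967295, 4294967295, 4294967295]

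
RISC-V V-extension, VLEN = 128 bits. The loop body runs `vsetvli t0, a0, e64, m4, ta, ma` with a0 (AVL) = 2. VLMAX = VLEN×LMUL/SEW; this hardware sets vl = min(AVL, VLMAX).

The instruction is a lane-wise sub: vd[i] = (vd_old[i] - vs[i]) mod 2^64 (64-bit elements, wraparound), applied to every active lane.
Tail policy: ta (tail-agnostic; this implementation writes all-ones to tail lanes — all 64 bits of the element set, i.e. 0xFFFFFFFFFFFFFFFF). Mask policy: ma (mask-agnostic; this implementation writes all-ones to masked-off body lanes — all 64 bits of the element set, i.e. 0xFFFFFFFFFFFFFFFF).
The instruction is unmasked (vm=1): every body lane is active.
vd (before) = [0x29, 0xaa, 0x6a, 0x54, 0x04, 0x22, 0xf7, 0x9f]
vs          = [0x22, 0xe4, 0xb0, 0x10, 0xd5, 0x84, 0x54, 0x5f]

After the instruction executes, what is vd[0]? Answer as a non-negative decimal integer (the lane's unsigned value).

vd[0] = 7

VLMAX = (128 × 4) / 64 = 8 lanes
vl ← min(2, 8) = 2
lane  0: sub(0x29,0x22) ⇒ 0x07
lane  1: sub(0xaa,0xe4) ⇒ 0xffffffffffffffc6
lane  2: tail/ones ⇒ 0xffffffffffffffff
lane  3: tail/ones ⇒ 0xffffffffffffffff
lane  4: tail/ones ⇒ 0xffffffffffffffff
lane  5: tail/ones ⇒ 0xffffffffffffffff
lane  6: tail/ones ⇒ 0xffffffffffffffff
lane  7: tail/ones ⇒ 0xffffffffffffffff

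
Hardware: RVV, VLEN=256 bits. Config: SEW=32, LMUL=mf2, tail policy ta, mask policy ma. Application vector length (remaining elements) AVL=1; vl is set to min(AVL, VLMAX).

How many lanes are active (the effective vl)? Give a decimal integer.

vl = 1

lanes per group: 256·1/2/32 = 4
vl ← min(1, 4) = 1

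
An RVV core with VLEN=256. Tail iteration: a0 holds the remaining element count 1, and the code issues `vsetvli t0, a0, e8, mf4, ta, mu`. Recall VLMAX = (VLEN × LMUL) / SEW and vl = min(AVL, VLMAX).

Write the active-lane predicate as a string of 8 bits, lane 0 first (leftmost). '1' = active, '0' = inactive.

VLMAX = VLEN×LMUL/SEW = 256×1/4/8 = 8
AVL=1 ≤ VLMAX=8, so vl = 1
bits (lane 0 leftmost): 10000000

predicate = 10000000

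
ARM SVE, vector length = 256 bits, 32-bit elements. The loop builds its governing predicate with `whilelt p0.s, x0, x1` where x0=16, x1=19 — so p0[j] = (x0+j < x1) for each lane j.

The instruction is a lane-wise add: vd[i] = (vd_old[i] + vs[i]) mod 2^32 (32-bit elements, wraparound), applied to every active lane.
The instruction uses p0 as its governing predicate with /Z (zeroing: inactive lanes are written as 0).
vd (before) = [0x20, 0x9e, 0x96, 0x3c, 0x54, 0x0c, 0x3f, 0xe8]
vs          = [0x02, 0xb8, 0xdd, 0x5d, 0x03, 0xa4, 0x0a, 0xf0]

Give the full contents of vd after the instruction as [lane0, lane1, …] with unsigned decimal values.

register lanes = 256/32 = 8
active while 16+j < 19, i.e. j ∈ [0,3) capped at 8 ⇒ 3
lane  0: add(0x20,0x02) ⇒ 0x22
lane  1: add(0x9e,0xb8) ⇒ 0x156
lane  2: add(0x96,0xdd) ⇒ 0x173
lane  3: tail/zero ⇒ 0x00
lane  4: tail/zero ⇒ 0x00
lane  5: tail/zero ⇒ 0x00
lane  6: tail/zero ⇒ 0x00
lane  7: tail/zero ⇒ 0x00

vd = [34, 342, 371, 0, 0, 0, 0, 0]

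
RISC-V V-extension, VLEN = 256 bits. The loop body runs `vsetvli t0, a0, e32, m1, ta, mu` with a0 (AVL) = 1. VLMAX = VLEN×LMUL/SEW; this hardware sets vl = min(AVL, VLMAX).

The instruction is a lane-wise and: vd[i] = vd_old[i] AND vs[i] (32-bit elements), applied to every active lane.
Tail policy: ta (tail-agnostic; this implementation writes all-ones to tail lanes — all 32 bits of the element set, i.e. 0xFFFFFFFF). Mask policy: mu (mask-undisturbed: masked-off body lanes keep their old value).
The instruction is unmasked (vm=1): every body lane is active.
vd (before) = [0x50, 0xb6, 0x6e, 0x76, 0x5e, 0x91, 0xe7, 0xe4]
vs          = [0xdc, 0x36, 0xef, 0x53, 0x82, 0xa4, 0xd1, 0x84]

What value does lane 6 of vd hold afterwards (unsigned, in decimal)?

vd[6] = 4294967295

lanes per group: 256·1/32 = 8
vl ← min(1, 8) = 1
vd[0] and(0x50,0xdc) -> 0x50
vd[1] tail/ones -> 0xffffffff
vd[2] tail/ones -> 0xffffffff
vd[3] tail/ones -> 0xffffffff
vd[4] tail/ones -> 0xffffffff
vd[5] tail/ones -> 0xffffffff
vd[6] tail/ones -> 0xffffffff
vd[7] tail/ones -> 0xffffffff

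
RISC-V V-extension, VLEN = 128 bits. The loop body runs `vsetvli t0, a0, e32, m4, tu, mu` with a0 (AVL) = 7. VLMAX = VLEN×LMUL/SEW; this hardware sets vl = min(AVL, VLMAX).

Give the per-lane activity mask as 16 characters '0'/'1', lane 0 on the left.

predicate = 1111111000000000

lanes per group: 128·4/32 = 16
AVL=7 ≤ VLMAX=16, so vl = 7
bits (lane 0 leftmost): 1111111000000000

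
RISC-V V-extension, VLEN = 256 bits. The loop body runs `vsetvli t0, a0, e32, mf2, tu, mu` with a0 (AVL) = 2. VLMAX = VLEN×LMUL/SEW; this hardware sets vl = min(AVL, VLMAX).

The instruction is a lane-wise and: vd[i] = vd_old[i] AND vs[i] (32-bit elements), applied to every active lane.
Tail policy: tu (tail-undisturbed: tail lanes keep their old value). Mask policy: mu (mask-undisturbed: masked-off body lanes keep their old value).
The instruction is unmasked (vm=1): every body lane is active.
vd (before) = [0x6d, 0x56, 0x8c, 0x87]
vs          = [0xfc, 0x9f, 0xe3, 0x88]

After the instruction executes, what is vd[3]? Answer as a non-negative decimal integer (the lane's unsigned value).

vd[3] = 135

lanes per group: 256·1/2/32 = 4
AVL=2 ≤ VLMAX=4, so vl = 2
  i=0: and(0x6d,0xfc) → 108
  i=1: and(0x56,0x9f) → 22
  i=2: tail/keep → 140
  i=3: tail/keep → 135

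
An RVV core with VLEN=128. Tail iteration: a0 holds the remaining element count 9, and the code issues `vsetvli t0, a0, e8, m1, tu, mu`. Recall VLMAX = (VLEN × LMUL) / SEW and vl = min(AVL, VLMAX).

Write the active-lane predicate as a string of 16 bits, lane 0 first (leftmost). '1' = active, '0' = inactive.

VLMAX = (128 × 1) / 8 = 16 lanes
vl = min(AVL, VLMAX) = min(9, 16) = 9
bits (lane 0 leftmost): 1111111110000000

predicate = 1111111110000000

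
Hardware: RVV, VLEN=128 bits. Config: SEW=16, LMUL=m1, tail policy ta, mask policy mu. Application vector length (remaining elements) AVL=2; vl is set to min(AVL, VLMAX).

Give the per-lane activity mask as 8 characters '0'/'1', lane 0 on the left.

predicate = 11000000

lanes per group: 128·1/16 = 8
AVL=2 ≤ VLMAX=8, so vl = 2
bits (lane 0 leftmost): 11000000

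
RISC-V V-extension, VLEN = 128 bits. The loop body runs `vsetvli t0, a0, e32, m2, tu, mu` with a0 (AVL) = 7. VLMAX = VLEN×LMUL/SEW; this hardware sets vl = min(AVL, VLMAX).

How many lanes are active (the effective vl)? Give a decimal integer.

lanes per group: 128·2/32 = 8
vl ← min(7, 8) = 7

vl = 7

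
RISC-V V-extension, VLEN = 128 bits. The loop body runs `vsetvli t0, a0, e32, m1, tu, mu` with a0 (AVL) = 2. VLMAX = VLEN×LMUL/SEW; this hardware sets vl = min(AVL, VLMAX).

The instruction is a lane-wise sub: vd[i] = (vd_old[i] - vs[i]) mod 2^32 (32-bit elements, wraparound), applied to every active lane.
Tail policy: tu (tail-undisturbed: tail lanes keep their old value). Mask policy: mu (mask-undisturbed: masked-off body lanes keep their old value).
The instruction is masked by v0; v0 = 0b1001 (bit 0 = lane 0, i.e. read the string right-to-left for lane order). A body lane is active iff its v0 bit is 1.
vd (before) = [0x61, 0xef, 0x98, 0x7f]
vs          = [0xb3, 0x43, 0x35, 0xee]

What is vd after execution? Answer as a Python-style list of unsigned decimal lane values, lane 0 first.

vd = [4294967214, 239, 152, 127]

VLMAX = (128 × 1) / 32 = 4 lanes
AVL=2 ≤ VLMAX=4, so vl = 2
[0] sub(0x61,0xb3) = 0xffffffae
[1] mask-off/keep = 0xef
[2] tail/keep = 0x98
[3] tail/keep = 0x7f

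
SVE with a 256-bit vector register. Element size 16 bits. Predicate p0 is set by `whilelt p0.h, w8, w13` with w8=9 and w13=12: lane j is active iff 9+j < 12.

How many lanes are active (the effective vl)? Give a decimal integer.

vl = 3

lane count: 256 div 16 = 16
p0[j] = (9+j < 12); true for j=0..2 → 3 lanes set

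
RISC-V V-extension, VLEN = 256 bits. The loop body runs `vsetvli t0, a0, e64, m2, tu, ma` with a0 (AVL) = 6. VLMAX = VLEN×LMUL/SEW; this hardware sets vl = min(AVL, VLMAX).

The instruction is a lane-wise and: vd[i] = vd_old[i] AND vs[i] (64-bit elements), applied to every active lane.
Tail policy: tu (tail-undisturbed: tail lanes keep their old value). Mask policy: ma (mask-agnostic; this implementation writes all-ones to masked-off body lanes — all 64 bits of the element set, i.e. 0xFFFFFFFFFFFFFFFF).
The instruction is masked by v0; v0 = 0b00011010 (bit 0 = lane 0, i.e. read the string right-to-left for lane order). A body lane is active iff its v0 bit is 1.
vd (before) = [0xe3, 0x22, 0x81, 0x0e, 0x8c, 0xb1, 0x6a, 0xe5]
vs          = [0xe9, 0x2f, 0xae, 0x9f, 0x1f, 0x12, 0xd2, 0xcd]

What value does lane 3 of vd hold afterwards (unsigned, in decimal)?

vd[3] = 14

VLMAX = VLEN×LMUL/SEW = 256×2/64 = 8
AVL=6 ≤ VLMAX=8, so vl = 6
  i=0: mask-off/ones → 18446744073709551615
  i=1: and(0x22,0x2f) → 34
  i=2: mask-off/ones → 18446744073709551615
  i=3: and(0x0e,0x9f) → 14
  i=4: and(0x8c,0x1f) → 12
  i=5: mask-off/ones → 18446744073709551615
  i=6: tail/keep → 106
  i=7: tail/keep → 229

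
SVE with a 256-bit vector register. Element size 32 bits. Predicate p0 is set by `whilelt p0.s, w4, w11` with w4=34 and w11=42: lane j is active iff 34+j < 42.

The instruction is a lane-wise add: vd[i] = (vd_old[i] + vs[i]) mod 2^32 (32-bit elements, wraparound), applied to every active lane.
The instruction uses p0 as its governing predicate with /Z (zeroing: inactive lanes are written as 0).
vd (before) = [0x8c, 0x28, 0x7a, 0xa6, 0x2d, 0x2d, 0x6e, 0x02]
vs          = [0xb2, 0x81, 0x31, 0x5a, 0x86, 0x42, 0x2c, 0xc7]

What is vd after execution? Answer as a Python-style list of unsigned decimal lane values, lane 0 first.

lane count: 256 div 32 = 8
whilelt: lane j active iff 34+j < 42 → j < 8 → 8 active
lane  0: add(0x8c,0xb2) ⇒ 0x13e
lane  1: add(0x28,0x81) ⇒ 0xa9
lane  2: add(0x7a,0x31) ⇒ 0xab
lane  3: add(0xa6,0x5a) ⇒ 0x100
lane  4: add(0x2d,0x86) ⇒ 0xb3
lane  5: add(0x2d,0x42) ⇒ 0x6f
lane  6: add(0x6e,0x2c) ⇒ 0x9a
lane  7: add(0x02,0xc7) ⇒ 0xc9

vd = [318, 169, 171, 256, 179, 111, 154, 201]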